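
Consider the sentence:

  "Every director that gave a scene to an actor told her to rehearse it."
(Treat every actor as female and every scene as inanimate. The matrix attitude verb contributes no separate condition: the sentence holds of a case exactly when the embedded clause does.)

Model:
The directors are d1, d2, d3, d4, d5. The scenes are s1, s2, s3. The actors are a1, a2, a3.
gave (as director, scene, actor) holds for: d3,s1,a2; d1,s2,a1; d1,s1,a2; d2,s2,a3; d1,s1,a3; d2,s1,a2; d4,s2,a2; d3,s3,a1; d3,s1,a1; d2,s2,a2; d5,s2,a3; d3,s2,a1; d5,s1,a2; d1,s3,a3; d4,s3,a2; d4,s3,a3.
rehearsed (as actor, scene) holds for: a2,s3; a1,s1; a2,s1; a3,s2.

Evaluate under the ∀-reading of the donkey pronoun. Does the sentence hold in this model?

False

"her" takes "an actor" as antecedent and "it" takes "a scene"; both are donkey pronouns co-varying with the restrictor.
Strong reading: for every (d,s,a) with gave(d,s,a), rehearsed(a,s).
Restrictor triples: (d1,s1,a2)→rehearsed(a2,s1) ✓  (d1,s1,a3)→rehearsed(a3,s1) ✗  (d1,s2,a1)→rehearsed(a1,s2) ✗  (d1,s3,a3)→rehearsed(a3,s3) ✗  (d2,s1,a2)→rehearsed(a2,s1) ✓  (d2,s2,a2)→rehearsed(a2,s2) ✗  (d2,s2,a3)→rehearsed(a3,s2) ✓  (d3,s1,a1)→rehearsed(a1,s1) ✓  (d3,s1,a2)→rehearsed(a2,s1) ✓  (d3,s2,a1)→rehearsed(a1,s2) ✗  (d3,s3,a1)→rehearsed(a1,s3) ✗  (d4,s2,a2)→rehearsed(a2,s2) ✗  (d4,s3,a2)→rehearsed(a2,s3) ✓  (d4,s3,a3)→rehearsed(a3,s3) ✗  (d5,s1,a2)→rehearsed(a2,s1) ✓  (d5,s2,a3)→rehearsed(a3,s2) ✓
Counterexample: (d1,s1,a3) — rehearsed(a3,s1) does not hold.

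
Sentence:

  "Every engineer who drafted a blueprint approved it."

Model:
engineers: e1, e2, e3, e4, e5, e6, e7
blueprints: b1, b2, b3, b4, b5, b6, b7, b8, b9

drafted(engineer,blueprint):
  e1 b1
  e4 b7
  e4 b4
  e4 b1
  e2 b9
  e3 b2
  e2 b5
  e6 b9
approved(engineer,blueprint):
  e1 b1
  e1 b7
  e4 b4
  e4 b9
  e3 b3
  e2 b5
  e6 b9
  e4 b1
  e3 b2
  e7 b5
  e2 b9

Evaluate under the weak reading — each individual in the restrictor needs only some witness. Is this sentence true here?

"it" takes "a blueprint" as antecedent — a donkey pronoun bound across the clause boundary.
Weak reading: every engineer e with some drafted-blueprint has at least one drafted-blueprint b such that approved(e,b).
Per engineer: e1:✓  e2:✓  e3:✓  e4:✓  e6:✓
Every engineer in the restrictor has a witness.

True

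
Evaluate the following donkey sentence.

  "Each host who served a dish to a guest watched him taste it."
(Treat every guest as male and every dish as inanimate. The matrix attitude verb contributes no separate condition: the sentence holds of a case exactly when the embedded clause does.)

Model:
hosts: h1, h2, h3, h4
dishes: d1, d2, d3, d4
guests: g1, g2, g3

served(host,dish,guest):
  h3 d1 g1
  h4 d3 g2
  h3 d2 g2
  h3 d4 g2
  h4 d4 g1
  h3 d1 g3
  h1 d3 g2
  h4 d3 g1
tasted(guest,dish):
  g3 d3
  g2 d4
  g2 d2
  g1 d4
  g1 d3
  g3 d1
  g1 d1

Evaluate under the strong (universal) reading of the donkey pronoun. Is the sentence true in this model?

False

"him" takes "a guest" as antecedent and "it" takes "a dish"; both are donkey pronouns co-varying with the restrictor.
Strong reading: for every (h,d,g) with served(h,d,g), tasted(g,d).
Restrictor triples: (h1,d3,g2)→tasted(g2,d3) ✗  (h3,d1,g1)→tasted(g1,d1) ✓  (h3,d1,g3)→tasted(g3,d1) ✓  (h3,d2,g2)→tasted(g2,d2) ✓  (h3,d4,g2)→tasted(g2,d4) ✓  (h4,d3,g1)→tasted(g1,d3) ✓  (h4,d3,g2)→tasted(g2,d3) ✗  (h4,d4,g1)→tasted(g1,d4) ✓
Counterexample: (h1,d3,g2) — tasted(g2,d3) does not hold.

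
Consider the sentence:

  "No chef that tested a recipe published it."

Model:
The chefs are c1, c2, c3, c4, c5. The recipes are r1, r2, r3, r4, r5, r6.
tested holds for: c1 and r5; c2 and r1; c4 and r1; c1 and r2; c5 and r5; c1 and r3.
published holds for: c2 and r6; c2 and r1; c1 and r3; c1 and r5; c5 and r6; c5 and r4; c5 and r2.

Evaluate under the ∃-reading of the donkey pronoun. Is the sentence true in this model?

False

"it" takes "a recipe" as antecedent — a donkey pronoun bound across the clause boundary.
Truth condition: for no (c,r) with tested(c,r) does published(c,r) hold.
Restrictor pairs — does the scope hold? (c1,r2):fails  (c1,r3):holds  (c1,r5):holds  (c2,r1):holds  (c4,r1):fails  (c5,r5):fails
Scope holds for 3 pair(s), so the sentence is false.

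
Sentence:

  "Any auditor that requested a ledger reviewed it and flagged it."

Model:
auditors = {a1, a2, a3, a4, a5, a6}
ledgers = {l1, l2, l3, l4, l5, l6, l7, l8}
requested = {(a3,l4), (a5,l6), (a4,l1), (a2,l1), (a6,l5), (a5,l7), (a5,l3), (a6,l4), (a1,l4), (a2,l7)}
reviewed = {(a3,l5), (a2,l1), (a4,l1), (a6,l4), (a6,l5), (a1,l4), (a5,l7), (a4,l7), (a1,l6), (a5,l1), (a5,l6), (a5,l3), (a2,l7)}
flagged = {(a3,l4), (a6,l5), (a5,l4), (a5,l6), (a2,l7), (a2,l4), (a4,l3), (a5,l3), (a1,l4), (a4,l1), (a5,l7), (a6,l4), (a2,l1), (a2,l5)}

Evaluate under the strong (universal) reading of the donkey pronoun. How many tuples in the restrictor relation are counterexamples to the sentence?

"it" takes "a ledger" as antecedent — a donkey pronoun bound across the clause boundary.
Strong reading: for every (a,l) with requested(a,l), reviewed(a,l) ∧ flagged(a,l).
Restrictor pairs: (a1,l4) ✓  (a2,l1) ✓  (a2,l7) ✓  (a3,l4) ✗  (a4,l1) ✓  (a5,l3) ✓  (a5,l6) ✓  (a5,l7) ✓  (a6,l4) ✓  (a6,l5) ✓
Counterexamples (restrictor pairs failing the scope): 1.

1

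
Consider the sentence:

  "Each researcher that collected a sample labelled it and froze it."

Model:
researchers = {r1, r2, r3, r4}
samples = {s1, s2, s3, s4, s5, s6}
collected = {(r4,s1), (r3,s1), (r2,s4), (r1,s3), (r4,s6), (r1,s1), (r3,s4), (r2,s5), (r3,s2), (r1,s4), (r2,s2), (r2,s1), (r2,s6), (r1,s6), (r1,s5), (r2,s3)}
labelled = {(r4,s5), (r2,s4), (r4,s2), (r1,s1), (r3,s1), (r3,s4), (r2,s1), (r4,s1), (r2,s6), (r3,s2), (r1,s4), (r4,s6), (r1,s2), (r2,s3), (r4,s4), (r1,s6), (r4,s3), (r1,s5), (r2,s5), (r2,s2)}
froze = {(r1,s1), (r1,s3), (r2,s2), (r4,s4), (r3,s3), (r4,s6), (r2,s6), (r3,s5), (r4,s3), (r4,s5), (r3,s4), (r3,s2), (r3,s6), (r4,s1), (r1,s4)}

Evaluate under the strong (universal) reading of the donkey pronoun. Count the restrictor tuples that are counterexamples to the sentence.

8

"it" takes "a sample" as antecedent — a donkey pronoun bound across the clause boundary.
Strong reading: for every (r,s) with collected(r,s), labelled(r,s) ∧ froze(r,s).
Restrictor pairs: (r1,s1) ✓  (r1,s3) ✗  (r1,s4) ✓  (r1,s5) ✗  (r1,s6) ✗  (r2,s1) ✗  (r2,s2) ✓  (r2,s3) ✗  (r2,s4) ✗  (r2,s5) ✗  (r2,s6) ✓  (r3,s1) ✗  (r3,s2) ✓  (r3,s4) ✓  (r4,s1) ✓  (r4,s6) ✓
Counterexamples (restrictor pairs failing the scope): 8.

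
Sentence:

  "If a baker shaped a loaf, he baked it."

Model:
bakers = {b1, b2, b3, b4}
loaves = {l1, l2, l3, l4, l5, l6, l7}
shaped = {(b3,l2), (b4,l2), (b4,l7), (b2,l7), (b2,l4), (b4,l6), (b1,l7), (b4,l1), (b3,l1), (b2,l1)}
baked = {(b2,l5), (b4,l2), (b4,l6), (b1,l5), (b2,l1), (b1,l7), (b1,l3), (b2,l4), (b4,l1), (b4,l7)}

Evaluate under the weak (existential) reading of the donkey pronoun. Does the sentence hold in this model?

False

"it" takes "a loaf" as antecedent — a donkey pronoun bound across the clause boundary.
Weak reading: every baker b with some shaped-loaf has at least one shaped-loaf l such that baked(b,l).
Per baker: b1:✓  b2:✓  b3:✗  b4:✓
b3 has no witness among its shaped-loaves.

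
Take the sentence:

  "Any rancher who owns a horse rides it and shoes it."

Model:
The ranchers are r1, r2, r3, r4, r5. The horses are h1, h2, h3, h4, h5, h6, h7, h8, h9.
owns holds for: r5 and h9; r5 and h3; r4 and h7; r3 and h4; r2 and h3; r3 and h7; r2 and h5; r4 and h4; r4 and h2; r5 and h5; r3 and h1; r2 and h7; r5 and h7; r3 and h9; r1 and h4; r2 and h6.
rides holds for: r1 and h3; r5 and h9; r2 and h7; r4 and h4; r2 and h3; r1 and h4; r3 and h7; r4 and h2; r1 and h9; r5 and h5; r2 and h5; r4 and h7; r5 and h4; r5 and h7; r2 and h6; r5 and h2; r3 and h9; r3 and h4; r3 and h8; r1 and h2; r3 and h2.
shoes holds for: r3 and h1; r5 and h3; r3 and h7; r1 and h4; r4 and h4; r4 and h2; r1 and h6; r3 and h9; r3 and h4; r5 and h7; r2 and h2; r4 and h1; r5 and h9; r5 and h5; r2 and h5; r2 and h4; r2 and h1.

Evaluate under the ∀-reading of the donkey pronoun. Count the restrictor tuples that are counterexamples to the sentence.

6

"it" takes "a horse" as antecedent — a donkey pronoun bound across the clause boundary.
Strong reading: for every (r,h) with owns(r,h), rides(r,h) ∧ shoes(r,h).
Restrictor pairs: (r1,h4) ✓  (r2,h3) ✗  (r2,h5) ✓  (r2,h6) ✗  (r2,h7) ✗  (r3,h1) ✗  (r3,h4) ✓  (r3,h7) ✓  (r3,h9) ✓  (r4,h2) ✓  (r4,h4) ✓  (r4,h7) ✗  (r5,h3) ✗  (r5,h5) ✓  (r5,h7) ✓  (r5,h9) ✓
Counterexamples (restrictor pairs failing the scope): 6.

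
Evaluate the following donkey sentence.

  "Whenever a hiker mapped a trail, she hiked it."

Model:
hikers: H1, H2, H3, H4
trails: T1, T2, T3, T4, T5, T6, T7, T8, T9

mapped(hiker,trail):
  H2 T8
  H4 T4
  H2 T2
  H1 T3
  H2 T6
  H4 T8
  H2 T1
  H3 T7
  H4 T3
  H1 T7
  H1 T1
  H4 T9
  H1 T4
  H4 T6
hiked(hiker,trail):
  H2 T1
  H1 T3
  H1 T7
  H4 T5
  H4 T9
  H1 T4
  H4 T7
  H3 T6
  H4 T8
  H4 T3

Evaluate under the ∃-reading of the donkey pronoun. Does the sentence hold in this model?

"it" takes "a trail" as antecedent — a donkey pronoun bound across the clause boundary.
Weak reading: every hiker h with some mapped-trail has at least one mapped-trail t such that hiked(h,t).
Per hiker: H1:✓  H2:✓  H3:✗  H4:✓
H3 has no witness among its mapped-trails.

False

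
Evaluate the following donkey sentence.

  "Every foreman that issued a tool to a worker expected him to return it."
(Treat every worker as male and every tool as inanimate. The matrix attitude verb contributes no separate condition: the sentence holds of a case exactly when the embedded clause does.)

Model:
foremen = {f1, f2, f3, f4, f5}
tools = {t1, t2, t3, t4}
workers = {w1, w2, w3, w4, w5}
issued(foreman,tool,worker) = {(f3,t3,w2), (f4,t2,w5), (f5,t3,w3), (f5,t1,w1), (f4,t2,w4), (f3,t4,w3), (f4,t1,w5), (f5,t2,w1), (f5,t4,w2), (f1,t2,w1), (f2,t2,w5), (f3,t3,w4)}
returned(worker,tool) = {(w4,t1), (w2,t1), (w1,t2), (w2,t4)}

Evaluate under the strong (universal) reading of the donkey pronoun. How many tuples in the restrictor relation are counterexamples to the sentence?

9

"him" takes "a worker" as antecedent and "it" takes "a tool"; both are donkey pronouns co-varying with the restrictor.
Strong reading: for every (f,t,w) with issued(f,t,w), returned(w,t).
Restrictor triples: (f1,t2,w1)→returned(w1,t2) ✓  (f2,t2,w5)→returned(w5,t2) ✗  (f3,t3,w2)→returned(w2,t3) ✗  (f3,t3,w4)→returned(w4,t3) ✗  (f3,t4,w3)→returned(w3,t4) ✗  (f4,t1,w5)→returned(w5,t1) ✗  (f4,t2,w4)→returned(w4,t2) ✗  (f4,t2,w5)→returned(w5,t2) ✗  (f5,t1,w1)→returned(w1,t1) ✗  (f5,t2,w1)→returned(w1,t2) ✓  (f5,t3,w3)→returned(w3,t3) ✗  (f5,t4,w2)→returned(w2,t4) ✓
Counterexamples (restrictor triples failing the scope): 9.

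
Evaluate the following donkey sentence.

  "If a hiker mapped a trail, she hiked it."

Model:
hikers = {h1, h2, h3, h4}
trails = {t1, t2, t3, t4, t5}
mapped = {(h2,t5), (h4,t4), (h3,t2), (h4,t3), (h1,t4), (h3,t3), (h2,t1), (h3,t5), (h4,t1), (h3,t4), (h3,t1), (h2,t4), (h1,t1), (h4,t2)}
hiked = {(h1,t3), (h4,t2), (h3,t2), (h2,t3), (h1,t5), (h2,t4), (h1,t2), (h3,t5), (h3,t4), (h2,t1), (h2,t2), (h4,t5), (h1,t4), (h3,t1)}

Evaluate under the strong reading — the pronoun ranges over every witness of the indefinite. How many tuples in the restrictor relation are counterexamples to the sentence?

6

"it" takes "a trail" as antecedent — a donkey pronoun bound across the clause boundary.
Strong reading: for every (h,t) with mapped(h,t), hiked(h,t).
Restrictor pairs: (h1,t1) ✗  (h1,t4) ✓  (h2,t1) ✓  (h2,t4) ✓  (h2,t5) ✗  (h3,t1) ✓  (h3,t2) ✓  (h3,t3) ✗  (h3,t4) ✓  (h3,t5) ✓  (h4,t1) ✗  (h4,t2) ✓  (h4,t3) ✗  (h4,t4) ✗
Counterexamples (restrictor pairs failing the scope): 6.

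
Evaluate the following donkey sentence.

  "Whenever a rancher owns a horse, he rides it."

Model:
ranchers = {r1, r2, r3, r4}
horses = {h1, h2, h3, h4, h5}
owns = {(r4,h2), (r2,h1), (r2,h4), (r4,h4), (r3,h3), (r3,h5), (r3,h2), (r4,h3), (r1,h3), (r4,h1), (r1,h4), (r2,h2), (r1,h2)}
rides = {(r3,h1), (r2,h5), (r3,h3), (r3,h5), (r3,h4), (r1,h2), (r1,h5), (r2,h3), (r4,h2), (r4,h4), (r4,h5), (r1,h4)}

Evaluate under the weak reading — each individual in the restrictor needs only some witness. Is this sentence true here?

False

"it" takes "a horse" as antecedent — a donkey pronoun bound across the clause boundary.
Weak reading: every rancher r with some owns-horse has at least one owns-horse h such that rides(r,h).
Per rancher: r1:✓  r2:✗  r3:✓  r4:✓
r2 has no witness among its owns-horses.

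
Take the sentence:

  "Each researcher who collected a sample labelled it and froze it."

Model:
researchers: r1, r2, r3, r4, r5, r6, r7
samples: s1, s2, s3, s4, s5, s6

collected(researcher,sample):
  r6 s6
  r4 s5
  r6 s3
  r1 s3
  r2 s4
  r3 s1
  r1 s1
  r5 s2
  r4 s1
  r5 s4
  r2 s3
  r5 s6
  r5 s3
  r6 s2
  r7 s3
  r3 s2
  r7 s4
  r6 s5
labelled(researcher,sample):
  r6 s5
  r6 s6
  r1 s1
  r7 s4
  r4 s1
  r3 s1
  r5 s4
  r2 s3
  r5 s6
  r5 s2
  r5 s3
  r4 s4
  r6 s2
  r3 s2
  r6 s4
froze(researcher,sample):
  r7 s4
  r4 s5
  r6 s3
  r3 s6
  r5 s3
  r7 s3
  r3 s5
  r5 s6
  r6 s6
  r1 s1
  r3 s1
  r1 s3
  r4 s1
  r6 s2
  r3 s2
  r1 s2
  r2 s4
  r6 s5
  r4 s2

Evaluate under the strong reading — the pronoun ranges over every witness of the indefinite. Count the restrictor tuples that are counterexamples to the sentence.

8

"it" takes "a sample" as antecedent — a donkey pronoun bound across the clause boundary.
Strong reading: for every (r,s) with collected(r,s), labelled(r,s) ∧ froze(r,s).
Restrictor pairs: (r1,s1) ✓  (r1,s3) ✗  (r2,s3) ✗  (r2,s4) ✗  (r3,s1) ✓  (r3,s2) ✓  (r4,s1) ✓  (r4,s5) ✗  (r5,s2) ✗  (r5,s3) ✓  (r5,s4) ✗  (r5,s6) ✓  (r6,s2) ✓  (r6,s3) ✗  (r6,s5) ✓  (r6,s6) ✓  (r7,s3) ✗  (r7,s4) ✓
Counterexamples (restrictor pairs failing the scope): 8.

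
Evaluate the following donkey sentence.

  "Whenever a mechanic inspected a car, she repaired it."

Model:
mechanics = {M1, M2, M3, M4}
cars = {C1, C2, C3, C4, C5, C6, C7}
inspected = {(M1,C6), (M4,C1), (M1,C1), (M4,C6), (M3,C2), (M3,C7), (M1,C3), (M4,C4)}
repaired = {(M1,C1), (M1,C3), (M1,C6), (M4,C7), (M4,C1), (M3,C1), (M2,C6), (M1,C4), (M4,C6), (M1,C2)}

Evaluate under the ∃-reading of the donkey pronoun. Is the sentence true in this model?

False

"it" takes "a car" as antecedent — a donkey pronoun bound across the clause boundary.
Weak reading: every mechanic m with some inspected-car has at least one inspected-car c such that repaired(m,c).
Per mechanic: M1:✓  M3:✗  M4:✓
M3 has no witness among its inspected-cars.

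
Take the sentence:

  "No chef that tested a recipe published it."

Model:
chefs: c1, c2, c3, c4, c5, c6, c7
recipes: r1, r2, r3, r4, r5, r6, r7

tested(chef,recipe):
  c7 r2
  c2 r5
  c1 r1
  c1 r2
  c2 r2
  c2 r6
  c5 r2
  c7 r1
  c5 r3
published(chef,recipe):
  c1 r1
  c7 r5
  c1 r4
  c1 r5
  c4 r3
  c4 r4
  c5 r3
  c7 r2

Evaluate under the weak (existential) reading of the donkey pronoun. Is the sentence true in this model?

"it" takes "a recipe" as antecedent — a donkey pronoun bound across the clause boundary.
Truth condition: for no (c,r) with tested(c,r) does published(c,r) hold.
Restrictor pairs — does the scope hold? (c1,r1):holds  (c1,r2):fails  (c2,r2):fails  (c2,r5):fails  (c2,r6):fails  (c5,r2):fails  (c5,r3):holds  (c7,r1):fails  (c7,r2):holds
Scope holds for 3 pair(s), so the sentence is false.

False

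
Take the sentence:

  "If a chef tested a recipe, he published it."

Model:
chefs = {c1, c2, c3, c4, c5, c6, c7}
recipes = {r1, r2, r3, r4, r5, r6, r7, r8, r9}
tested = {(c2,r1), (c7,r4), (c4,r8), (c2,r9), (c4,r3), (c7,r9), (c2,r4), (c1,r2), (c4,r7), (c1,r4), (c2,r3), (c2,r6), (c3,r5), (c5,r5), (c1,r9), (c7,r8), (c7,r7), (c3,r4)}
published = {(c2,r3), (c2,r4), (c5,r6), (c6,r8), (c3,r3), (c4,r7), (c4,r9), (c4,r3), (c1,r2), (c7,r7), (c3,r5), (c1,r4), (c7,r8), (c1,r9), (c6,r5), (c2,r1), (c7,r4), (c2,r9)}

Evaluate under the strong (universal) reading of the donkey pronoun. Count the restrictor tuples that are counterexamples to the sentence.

"it" takes "a recipe" as antecedent — a donkey pronoun bound across the clause boundary.
Strong reading: for every (c,r) with tested(c,r), published(c,r).
Restrictor pairs: (c1,r2) ✓  (c1,r4) ✓  (c1,r9) ✓  (c2,r1) ✓  (c2,r3) ✓  (c2,r4) ✓  (c2,r6) ✗  (c2,r9) ✓  (c3,r4) ✗  (c3,r5) ✓  (c4,r3) ✓  (c4,r7) ✓  (c4,r8) ✗  (c5,r5) ✗  (c7,r4) ✓  (c7,r7) ✓  (c7,r8) ✓  (c7,r9) ✗
Counterexamples (restrictor pairs failing the scope): 5.

5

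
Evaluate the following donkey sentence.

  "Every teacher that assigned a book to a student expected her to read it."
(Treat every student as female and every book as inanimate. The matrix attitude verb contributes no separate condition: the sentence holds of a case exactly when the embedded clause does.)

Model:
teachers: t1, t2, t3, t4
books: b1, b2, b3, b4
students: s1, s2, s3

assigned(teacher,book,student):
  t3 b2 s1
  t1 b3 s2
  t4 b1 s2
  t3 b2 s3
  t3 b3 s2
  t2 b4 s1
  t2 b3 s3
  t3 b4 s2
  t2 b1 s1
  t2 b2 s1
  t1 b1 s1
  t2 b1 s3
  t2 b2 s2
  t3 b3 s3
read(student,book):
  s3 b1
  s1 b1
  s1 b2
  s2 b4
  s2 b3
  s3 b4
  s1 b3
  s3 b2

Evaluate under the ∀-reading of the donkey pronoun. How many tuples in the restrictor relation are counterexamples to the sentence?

"her" takes "a student" as antecedent and "it" takes "a book"; both are donkey pronouns co-varying with the restrictor.
Strong reading: for every (t,b,s) with assigned(t,b,s), read(s,b).
Restrictor triples: (t1,b1,s1)→read(s1,b1) ✓  (t1,b3,s2)→read(s2,b3) ✓  (t2,b1,s1)→read(s1,b1) ✓  (t2,b1,s3)→read(s3,b1) ✓  (t2,b2,s1)→read(s1,b2) ✓  (t2,b2,s2)→read(s2,b2) ✗  (t2,b3,s3)→read(s3,b3) ✗  (t2,b4,s1)→read(s1,b4) ✗  (t3,b2,s1)→read(s1,b2) ✓  (t3,b2,s3)→read(s3,b2) ✓  (t3,b3,s2)→read(s2,b3) ✓  (t3,b3,s3)→read(s3,b3) ✗  (t3,b4,s2)→read(s2,b4) ✓  (t4,b1,s2)→read(s2,b1) ✗
Counterexamples (restrictor triples failing the scope): 5.

5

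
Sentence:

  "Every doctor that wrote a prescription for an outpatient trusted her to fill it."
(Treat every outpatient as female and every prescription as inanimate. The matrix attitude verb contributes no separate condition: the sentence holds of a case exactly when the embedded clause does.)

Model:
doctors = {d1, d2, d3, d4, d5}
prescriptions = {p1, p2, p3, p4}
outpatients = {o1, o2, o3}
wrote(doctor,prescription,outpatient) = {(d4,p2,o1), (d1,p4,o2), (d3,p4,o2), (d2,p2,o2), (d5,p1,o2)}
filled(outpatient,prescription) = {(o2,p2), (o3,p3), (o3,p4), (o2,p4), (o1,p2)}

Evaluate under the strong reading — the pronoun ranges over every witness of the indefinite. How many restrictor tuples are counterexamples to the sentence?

"her" takes "an outpatient" as antecedent and "it" takes "a prescription"; both are donkey pronouns co-varying with the restrictor.
Strong reading: for every (d,p,o) with wrote(d,p,o), filled(o,p).
Restrictor triples: (d1,p4,o2)→filled(o2,p4) ✓  (d2,p2,o2)→filled(o2,p2) ✓  (d3,p4,o2)→filled(o2,p4) ✓  (d4,p2,o1)→filled(o1,p2) ✓  (d5,p1,o2)→filled(o2,p1) ✗
Counterexamples (restrictor triples failing the scope): 1.

1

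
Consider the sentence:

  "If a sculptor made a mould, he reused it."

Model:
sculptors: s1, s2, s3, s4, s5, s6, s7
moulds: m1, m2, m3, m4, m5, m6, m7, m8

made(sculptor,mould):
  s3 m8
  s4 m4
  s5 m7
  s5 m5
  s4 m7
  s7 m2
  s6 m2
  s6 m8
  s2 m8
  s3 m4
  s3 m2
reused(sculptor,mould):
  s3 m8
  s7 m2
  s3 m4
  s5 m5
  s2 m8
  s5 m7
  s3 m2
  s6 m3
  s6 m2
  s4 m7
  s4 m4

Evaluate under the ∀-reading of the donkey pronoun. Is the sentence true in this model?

False

"it" takes "a mould" as antecedent — a donkey pronoun bound across the clause boundary.
Strong reading: for every (s,m) with made(s,m), reused(s,m).
Restrictor pairs: (s2,m8) ✓  (s3,m2) ✓  (s3,m4) ✓  (s3,m8) ✓  (s4,m4) ✓  (s4,m7) ✓  (s5,m5) ✓  (s5,m7) ✓  (s6,m2) ✓  (s6,m8) ✗  (s7,m2) ✓
Counterexample: (s6,m8) is in made but fails the scope.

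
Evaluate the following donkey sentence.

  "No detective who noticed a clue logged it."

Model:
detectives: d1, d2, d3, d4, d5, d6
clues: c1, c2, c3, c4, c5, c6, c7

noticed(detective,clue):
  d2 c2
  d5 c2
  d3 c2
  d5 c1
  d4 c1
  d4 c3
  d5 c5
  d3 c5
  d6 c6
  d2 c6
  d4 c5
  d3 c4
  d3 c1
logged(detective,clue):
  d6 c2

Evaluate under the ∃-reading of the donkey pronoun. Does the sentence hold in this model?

True

"it" takes "a clue" as antecedent — a donkey pronoun bound across the clause boundary.
Truth condition: for no (d,c) with noticed(d,c) does logged(d,c) hold.
Restrictor pairs — does the scope hold? (d2,c2):fails  (d2,c6):fails  (d3,c1):fails  (d3,c2):fails  (d3,c4):fails  (d3,c5):fails  (d4,c1):fails  (d4,c3):fails  (d4,c5):fails  (d5,c1):fails  (d5,c2):fails  (d5,c5):fails  (d6,c6):fails
Scope holds for no restrictor pair, so the sentence is true.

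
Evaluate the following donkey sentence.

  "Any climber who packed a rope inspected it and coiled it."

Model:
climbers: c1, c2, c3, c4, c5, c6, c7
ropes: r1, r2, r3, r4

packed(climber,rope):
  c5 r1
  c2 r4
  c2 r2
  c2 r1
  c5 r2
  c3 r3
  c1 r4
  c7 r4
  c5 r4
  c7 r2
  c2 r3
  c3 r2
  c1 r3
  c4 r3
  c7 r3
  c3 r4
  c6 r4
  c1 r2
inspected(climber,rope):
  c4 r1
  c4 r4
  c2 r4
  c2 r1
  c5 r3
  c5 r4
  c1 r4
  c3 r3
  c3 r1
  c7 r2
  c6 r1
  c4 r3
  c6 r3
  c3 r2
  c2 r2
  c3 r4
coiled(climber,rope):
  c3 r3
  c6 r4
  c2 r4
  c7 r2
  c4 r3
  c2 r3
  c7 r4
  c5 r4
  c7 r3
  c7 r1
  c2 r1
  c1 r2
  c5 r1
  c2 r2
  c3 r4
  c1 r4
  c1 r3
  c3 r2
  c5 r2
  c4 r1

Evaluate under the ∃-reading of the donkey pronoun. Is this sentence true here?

"it" takes "a rope" as antecedent — a donkey pronoun bound across the clause boundary.
Weak reading: every climber c with some packed-rope has at least one packed-rope r such that inspected(c,r) ∧ coiled(c,r).
Per climber: c1:✓  c2:✓  c3:✓  c4:✓  c5:✓  c6:✗  c7:✓
c6 has no witness among its packed-ropes.

False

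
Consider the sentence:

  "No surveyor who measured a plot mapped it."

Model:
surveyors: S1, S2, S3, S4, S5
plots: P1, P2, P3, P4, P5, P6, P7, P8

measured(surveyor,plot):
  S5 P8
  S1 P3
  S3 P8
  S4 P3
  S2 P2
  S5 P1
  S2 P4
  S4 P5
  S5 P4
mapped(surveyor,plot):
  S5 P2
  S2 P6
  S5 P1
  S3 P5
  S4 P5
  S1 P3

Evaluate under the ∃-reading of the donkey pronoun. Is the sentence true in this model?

False

"it" takes "a plot" as antecedent — a donkey pronoun bound across the clause boundary.
Truth condition: for no (s,p) with measured(s,p) does mapped(s,p) hold.
Restrictor pairs — does the scope hold? (S1,P3):holds  (S2,P2):fails  (S2,P4):fails  (S3,P8):fails  (S4,P3):fails  (S4,P5):holds  (S5,P1):holds  (S5,P4):fails  (S5,P8):fails
Scope holds for 3 pair(s), so the sentence is false.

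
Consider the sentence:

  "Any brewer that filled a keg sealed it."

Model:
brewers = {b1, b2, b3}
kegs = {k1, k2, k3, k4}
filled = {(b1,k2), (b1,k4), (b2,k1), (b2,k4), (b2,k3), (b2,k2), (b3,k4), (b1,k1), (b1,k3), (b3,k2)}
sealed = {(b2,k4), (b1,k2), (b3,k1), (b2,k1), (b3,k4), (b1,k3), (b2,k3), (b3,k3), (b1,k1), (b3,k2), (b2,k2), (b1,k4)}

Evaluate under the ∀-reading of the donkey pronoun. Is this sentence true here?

"it" takes "a keg" as antecedent — a donkey pronoun bound across the clause boundary.
Strong reading: for every (b,k) with filled(b,k), sealed(b,k).
Restrictor pairs: (b1,k1) ✓  (b1,k2) ✓  (b1,k3) ✓  (b1,k4) ✓  (b2,k1) ✓  (b2,k2) ✓  (b2,k3) ✓  (b2,k4) ✓  (b3,k2) ✓  (b3,k4) ✓
Every restrictor pair satisfies the scope.

True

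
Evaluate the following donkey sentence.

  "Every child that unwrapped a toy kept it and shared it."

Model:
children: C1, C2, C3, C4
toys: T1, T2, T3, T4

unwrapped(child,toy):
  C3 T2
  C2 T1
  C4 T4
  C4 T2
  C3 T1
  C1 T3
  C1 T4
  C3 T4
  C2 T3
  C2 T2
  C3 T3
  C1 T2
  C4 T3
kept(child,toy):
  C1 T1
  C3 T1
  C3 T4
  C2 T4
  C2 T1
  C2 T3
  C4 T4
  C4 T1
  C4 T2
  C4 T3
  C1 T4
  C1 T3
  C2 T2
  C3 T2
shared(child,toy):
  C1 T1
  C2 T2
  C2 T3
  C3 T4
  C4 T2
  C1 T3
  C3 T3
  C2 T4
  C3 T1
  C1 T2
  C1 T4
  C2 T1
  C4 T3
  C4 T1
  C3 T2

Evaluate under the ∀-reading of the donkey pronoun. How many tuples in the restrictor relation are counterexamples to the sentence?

3

"it" takes "a toy" as antecedent — a donkey pronoun bound across the clause boundary.
Strong reading: for every (c,t) with unwrapped(c,t), kept(c,t) ∧ shared(c,t).
Restrictor pairs: (C1,T2) ✗  (C1,T3) ✓  (C1,T4) ✓  (C2,T1) ✓  (C2,T2) ✓  (C2,T3) ✓  (C3,T1) ✓  (C3,T2) ✓  (C3,T3) ✗  (C3,T4) ✓  (C4,T2) ✓  (C4,T3) ✓  (C4,T4) ✗
Counterexamples (restrictor pairs failing the scope): 3.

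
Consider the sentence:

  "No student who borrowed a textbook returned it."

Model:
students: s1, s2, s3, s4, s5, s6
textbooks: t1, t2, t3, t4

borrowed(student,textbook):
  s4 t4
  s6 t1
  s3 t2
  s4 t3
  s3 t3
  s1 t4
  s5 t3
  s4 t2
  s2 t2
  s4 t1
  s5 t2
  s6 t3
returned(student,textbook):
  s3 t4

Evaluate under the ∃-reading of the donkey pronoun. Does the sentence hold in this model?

True

"it" takes "a textbook" as antecedent — a donkey pronoun bound across the clause boundary.
Truth condition: for no (s,t) with borrowed(s,t) does returned(s,t) hold.
Restrictor pairs — does the scope hold? (s1,t4):fails  (s2,t2):fails  (s3,t2):fails  (s3,t3):fails  (s4,t1):fails  (s4,t2):fails  (s4,t3):fails  (s4,t4):fails  (s5,t2):fails  (s5,t3):fails  (s6,t1):fails  (s6,t3):fails
Scope holds for no restrictor pair, so the sentence is true.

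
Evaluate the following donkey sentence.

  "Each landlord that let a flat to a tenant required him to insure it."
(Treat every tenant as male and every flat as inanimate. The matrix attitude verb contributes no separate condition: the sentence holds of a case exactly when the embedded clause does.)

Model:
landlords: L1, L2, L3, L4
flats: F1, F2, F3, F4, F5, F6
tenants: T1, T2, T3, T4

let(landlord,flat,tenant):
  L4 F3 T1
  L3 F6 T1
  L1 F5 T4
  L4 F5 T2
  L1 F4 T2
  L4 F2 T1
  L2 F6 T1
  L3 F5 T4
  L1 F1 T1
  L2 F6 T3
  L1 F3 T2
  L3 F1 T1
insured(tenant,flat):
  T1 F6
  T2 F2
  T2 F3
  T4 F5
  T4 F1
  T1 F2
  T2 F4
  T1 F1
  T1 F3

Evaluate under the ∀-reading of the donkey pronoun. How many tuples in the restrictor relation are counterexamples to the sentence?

"him" takes "a tenant" as antecedent and "it" takes "a flat"; both are donkey pronouns co-varying with the restrictor.
Strong reading: for every (l,f,t) with let(l,f,t), insured(t,f).
Restrictor triples: (L1,F1,T1)→insured(T1,F1) ✓  (L1,F3,T2)→insured(T2,F3) ✓  (L1,F4,T2)→insured(T2,F4) ✓  (L1,F5,T4)→insured(T4,F5) ✓  (L2,F6,T1)→insured(T1,F6) ✓  (L2,F6,T3)→insured(T3,F6) ✗  (L3,F1,T1)→insured(T1,F1) ✓  (L3,F5,T4)→insured(T4,F5) ✓  (L3,F6,T1)→insured(T1,F6) ✓  (L4,F2,T1)→insured(T1,F2) ✓  (L4,F3,T1)→insured(T1,F3) ✓  (L4,F5,T2)→insured(T2,F5) ✗
Counterexamples (restrictor triples failing the scope): 2.

2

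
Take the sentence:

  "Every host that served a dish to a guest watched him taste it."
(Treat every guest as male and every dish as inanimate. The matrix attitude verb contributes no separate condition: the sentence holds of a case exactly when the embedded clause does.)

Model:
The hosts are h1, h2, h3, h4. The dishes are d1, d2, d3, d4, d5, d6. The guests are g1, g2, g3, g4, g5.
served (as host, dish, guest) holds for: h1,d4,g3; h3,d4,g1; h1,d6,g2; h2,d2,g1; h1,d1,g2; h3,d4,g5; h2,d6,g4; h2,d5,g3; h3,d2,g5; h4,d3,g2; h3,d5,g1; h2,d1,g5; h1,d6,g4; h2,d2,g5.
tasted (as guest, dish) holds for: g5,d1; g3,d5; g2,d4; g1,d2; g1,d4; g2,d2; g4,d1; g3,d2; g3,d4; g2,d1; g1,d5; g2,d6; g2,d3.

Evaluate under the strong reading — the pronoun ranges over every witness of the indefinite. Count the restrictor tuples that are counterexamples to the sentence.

5

"him" takes "a guest" as antecedent and "it" takes "a dish"; both are donkey pronouns co-varying with the restrictor.
Strong reading: for every (h,d,g) with served(h,d,g), tasted(g,d).
Restrictor triples: (h1,d1,g2)→tasted(g2,d1) ✓  (h1,d4,g3)→tasted(g3,d4) ✓  (h1,d6,g2)→tasted(g2,d6) ✓  (h1,d6,g4)→tasted(g4,d6) ✗  (h2,d1,g5)→tasted(g5,d1) ✓  (h2,d2,g1)→tasted(g1,d2) ✓  (h2,d2,g5)→tasted(g5,d2) ✗  (h2,d5,g3)→tasted(g3,d5) ✓  (h2,d6,g4)→tasted(g4,d6) ✗  (h3,d2,g5)→tasted(g5,d2) ✗  (h3,d4,g1)→tasted(g1,d4) ✓  (h3,d4,g5)→tasted(g5,d4) ✗  (h3,d5,g1)→tasted(g1,d5) ✓  (h4,d3,g2)→tasted(g2,d3) ✓
Counterexamples (restrictor triples failing the scope): 5.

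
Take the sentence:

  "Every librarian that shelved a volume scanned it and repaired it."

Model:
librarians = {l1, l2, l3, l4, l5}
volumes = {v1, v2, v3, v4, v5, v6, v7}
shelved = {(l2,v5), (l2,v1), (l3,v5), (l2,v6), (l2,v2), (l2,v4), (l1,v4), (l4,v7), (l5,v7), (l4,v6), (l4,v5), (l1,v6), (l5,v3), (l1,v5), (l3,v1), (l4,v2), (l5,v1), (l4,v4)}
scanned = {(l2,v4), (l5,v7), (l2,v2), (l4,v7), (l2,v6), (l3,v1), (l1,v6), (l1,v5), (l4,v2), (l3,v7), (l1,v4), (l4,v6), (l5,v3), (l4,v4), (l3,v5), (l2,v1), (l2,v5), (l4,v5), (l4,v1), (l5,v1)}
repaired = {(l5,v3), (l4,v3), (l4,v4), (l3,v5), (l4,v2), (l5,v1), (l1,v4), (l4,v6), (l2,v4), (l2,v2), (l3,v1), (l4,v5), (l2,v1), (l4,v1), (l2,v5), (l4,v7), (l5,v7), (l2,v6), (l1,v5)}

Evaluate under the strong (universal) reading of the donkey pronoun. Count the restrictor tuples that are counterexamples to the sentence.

1

"it" takes "a volume" as antecedent — a donkey pronoun bound across the clause boundary.
Strong reading: for every (l,v) with shelved(l,v), scanned(l,v) ∧ repaired(l,v).
Restrictor pairs: (l1,v4) ✓  (l1,v5) ✓  (l1,v6) ✗  (l2,v1) ✓  (l2,v2) ✓  (l2,v4) ✓  (l2,v5) ✓  (l2,v6) ✓  (l3,v1) ✓  (l3,v5) ✓  (l4,v2) ✓  (l4,v4) ✓  (l4,v5) ✓  (l4,v6) ✓  (l4,v7) ✓  (l5,v1) ✓  (l5,v3) ✓  (l5,v7) ✓
Counterexamples (restrictor pairs failing the scope): 1.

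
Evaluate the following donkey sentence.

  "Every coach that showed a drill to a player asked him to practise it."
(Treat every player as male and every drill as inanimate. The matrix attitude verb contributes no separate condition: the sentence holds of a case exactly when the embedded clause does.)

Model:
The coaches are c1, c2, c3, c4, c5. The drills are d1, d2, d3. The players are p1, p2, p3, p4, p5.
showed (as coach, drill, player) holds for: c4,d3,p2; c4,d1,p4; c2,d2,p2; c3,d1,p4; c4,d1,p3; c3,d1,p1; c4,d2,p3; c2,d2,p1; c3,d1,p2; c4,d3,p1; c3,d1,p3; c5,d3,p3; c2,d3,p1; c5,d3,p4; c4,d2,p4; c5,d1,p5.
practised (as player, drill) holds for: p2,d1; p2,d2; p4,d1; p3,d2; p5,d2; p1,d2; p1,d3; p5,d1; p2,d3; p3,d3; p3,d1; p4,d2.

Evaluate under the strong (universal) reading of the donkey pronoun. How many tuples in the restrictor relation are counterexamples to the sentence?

2

"him" takes "a player" as antecedent and "it" takes "a drill"; both are donkey pronouns co-varying with the restrictor.
Strong reading: for every (c,d,p) with showed(c,d,p), practised(p,d).
Restrictor triples: (c2,d2,p1)→practised(p1,d2) ✓  (c2,d2,p2)→practised(p2,d2) ✓  (c2,d3,p1)→practised(p1,d3) ✓  (c3,d1,p1)→practised(p1,d1) ✗  (c3,d1,p2)→practised(p2,d1) ✓  (c3,d1,p3)→practised(p3,d1) ✓  (c3,d1,p4)→practised(p4,d1) ✓  (c4,d1,p3)→practised(p3,d1) ✓  (c4,d1,p4)→practised(p4,d1) ✓  (c4,d2,p3)→practised(p3,d2) ✓  (c4,d2,p4)→practised(p4,d2) ✓  (c4,d3,p1)→practised(p1,d3) ✓  (c4,d3,p2)→practised(p2,d3) ✓  (c5,d1,p5)→practised(p5,d1) ✓  (c5,d3,p3)→practised(p3,d3) ✓  (c5,d3,p4)→practised(p4,d3) ✗
Counterexamples (restrictor triples failing the scope): 2.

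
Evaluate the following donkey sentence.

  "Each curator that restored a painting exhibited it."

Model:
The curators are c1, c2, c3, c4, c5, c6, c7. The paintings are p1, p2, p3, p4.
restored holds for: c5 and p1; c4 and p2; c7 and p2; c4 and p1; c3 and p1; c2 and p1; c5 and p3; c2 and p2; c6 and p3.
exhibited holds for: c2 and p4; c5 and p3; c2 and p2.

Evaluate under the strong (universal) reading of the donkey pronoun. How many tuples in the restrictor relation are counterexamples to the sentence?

7

"it" takes "a painting" as antecedent — a donkey pronoun bound across the clause boundary.
Strong reading: for every (c,p) with restored(c,p), exhibited(c,p).
Restrictor pairs: (c2,p1) ✗  (c2,p2) ✓  (c3,p1) ✗  (c4,p1) ✗  (c4,p2) ✗  (c5,p1) ✗  (c5,p3) ✓  (c6,p3) ✗  (c7,p2) ✗
Counterexamples (restrictor pairs failing the scope): 7.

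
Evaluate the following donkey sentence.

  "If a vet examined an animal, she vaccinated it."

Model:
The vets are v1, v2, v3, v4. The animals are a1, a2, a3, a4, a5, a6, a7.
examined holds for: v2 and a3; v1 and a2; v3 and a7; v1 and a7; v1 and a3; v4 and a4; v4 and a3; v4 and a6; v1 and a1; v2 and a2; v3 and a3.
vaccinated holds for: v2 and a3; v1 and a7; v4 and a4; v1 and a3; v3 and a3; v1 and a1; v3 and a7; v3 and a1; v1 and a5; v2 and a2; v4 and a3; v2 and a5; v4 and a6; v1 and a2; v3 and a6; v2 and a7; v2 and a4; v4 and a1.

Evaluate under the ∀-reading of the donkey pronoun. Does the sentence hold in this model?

True

"it" takes "an animal" as antecedent — a donkey pronoun bound across the clause boundary.
Strong reading: for every (v,a) with examined(v,a), vaccinated(v,a).
Restrictor pairs: (v1,a1) ✓  (v1,a2) ✓  (v1,a3) ✓  (v1,a7) ✓  (v2,a2) ✓  (v2,a3) ✓  (v3,a3) ✓  (v3,a7) ✓  (v4,a3) ✓  (v4,a4) ✓  (v4,a6) ✓
Every restrictor pair satisfies the scope.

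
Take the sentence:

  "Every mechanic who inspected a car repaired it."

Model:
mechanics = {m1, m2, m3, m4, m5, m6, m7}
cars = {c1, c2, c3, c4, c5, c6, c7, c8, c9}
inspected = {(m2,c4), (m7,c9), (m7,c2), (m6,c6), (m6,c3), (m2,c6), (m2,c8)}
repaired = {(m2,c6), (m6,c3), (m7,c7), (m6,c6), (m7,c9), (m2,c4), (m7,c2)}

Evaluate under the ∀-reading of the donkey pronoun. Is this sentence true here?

"it" takes "a car" as antecedent — a donkey pronoun bound across the clause boundary.
Strong reading: for every (m,c) with inspected(m,c), repaired(m,c).
Restrictor pairs: (m2,c4) ✓  (m2,c6) ✓  (m2,c8) ✗  (m6,c3) ✓  (m6,c6) ✓  (m7,c2) ✓  (m7,c9) ✓
Counterexample: (m2,c8) is in inspected but fails the scope.

False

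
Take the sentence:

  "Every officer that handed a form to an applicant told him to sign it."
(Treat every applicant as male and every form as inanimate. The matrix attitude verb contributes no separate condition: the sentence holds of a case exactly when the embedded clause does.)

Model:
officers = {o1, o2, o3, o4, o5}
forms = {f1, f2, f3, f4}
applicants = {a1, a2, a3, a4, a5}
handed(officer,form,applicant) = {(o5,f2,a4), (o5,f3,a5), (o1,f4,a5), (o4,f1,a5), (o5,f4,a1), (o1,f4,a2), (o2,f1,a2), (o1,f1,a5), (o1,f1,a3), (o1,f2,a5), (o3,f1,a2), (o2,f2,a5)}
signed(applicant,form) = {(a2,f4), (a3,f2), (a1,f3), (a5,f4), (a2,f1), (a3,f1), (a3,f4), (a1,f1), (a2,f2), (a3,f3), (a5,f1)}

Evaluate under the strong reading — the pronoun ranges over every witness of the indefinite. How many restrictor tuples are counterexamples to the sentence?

"him" takes "an applicant" as antecedent and "it" takes "a form"; both are donkey pronouns co-varying with the restrictor.
Strong reading: for every (o,f,a) with handed(o,f,a), signed(a,f).
Restrictor triples: (o1,f1,a3)→signed(a3,f1) ✓  (o1,f1,a5)→signed(a5,f1) ✓  (o1,f2,a5)→signed(a5,f2) ✗  (o1,f4,a2)→signed(a2,f4) ✓  (o1,f4,a5)→signed(a5,f4) ✓  (o2,f1,a2)→signed(a2,f1) ✓  (o2,f2,a5)→signed(a5,f2) ✗  (o3,f1,a2)→signed(a2,f1) ✓  (o4,f1,a5)→signed(a5,f1) ✓  (o5,f2,a4)→signed(a4,f2) ✗  (o5,f3,a5)→signed(a5,f3) ✗  (o5,f4,a1)→signed(a1,f4) ✗
Counterexamples (restrictor triples failing the scope): 5.

5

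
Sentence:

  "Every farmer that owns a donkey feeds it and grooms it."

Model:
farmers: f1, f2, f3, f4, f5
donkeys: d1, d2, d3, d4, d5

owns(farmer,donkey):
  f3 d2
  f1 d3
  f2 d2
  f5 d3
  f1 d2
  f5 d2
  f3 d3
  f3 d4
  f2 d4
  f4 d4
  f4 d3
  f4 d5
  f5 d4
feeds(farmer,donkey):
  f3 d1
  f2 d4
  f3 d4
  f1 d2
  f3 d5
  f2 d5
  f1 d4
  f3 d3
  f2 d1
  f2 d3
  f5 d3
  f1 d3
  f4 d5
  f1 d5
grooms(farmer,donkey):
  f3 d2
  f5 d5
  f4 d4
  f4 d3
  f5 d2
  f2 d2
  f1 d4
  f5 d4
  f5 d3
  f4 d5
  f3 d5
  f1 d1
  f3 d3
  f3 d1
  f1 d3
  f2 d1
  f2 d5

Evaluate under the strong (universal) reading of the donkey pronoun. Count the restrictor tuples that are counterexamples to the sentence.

"it" takes "a donkey" as antecedent — a donkey pronoun bound across the clause boundary.
Strong reading: for every (f,d) with owns(f,d), feeds(f,d) ∧ grooms(f,d).
Restrictor pairs: (f1,d2) ✗  (f1,d3) ✓  (f2,d2) ✗  (f2,d4) ✗  (f3,d2) ✗  (f3,d3) ✓  (f3,d4) ✗  (f4,d3) ✗  (f4,d4) ✗  (f4,d5) ✓  (f5,d2) ✗  (f5,d3) ✓  (f5,d4) ✗
Counterexamples (restrictor pairs failing the scope): 9.

9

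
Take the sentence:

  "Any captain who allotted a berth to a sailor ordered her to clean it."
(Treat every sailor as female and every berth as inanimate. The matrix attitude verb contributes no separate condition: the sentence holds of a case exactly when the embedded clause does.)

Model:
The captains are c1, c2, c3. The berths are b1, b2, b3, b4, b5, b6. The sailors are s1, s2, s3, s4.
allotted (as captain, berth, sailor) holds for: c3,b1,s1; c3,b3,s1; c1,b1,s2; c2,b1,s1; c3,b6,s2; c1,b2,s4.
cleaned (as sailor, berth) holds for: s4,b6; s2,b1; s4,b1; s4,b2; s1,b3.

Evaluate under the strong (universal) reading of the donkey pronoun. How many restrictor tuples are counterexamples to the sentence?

3

"her" takes "a sailor" as antecedent and "it" takes "a berth"; both are donkey pronouns co-varying with the restrictor.
Strong reading: for every (c,b,s) with allotted(c,b,s), cleaned(s,b).
Restrictor triples: (c1,b1,s2)→cleaned(s2,b1) ✓  (c1,b2,s4)→cleaned(s4,b2) ✓  (c2,b1,s1)→cleaned(s1,b1) ✗  (c3,b1,s1)→cleaned(s1,b1) ✗  (c3,b3,s1)→cleaned(s1,b3) ✓  (c3,b6,s2)→cleaned(s2,b6) ✗
Counterexamples (restrictor triples failing the scope): 3.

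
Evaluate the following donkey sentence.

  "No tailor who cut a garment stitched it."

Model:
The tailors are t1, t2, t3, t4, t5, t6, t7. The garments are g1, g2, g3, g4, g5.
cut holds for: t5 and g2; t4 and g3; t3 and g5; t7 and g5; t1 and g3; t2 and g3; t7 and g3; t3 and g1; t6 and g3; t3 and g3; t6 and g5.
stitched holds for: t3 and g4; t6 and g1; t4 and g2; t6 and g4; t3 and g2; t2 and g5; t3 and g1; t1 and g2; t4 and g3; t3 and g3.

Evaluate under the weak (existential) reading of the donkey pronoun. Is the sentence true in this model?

"it" takes "a garment" as antecedent — a donkey pronoun bound across the clause boundary.
Truth condition: for no (t,g) with cut(t,g) does stitched(t,g) hold.
Restrictor pairs — does the scope hold? (t1,g3):fails  (t2,g3):fails  (t3,g1):holds  (t3,g3):holds  (t3,g5):fails  (t4,g3):holds  (t5,g2):fails  (t6,g3):fails  (t6,g5):fails  (t7,g3):fails  (t7,g5):fails
Scope holds for 3 pair(s), so the sentence is false.

False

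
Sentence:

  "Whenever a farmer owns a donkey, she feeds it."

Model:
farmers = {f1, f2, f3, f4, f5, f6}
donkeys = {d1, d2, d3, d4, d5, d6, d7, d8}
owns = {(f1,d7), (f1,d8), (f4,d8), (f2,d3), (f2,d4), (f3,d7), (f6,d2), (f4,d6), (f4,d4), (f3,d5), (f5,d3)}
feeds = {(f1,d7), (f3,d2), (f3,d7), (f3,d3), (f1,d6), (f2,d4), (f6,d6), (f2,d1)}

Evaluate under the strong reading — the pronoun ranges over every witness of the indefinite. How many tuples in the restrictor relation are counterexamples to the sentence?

8

"it" takes "a donkey" as antecedent — a donkey pronoun bound across the clause boundary.
Strong reading: for every (f,d) with owns(f,d), feeds(f,d).
Restrictor pairs: (f1,d7) ✓  (f1,d8) ✗  (f2,d3) ✗  (f2,d4) ✓  (f3,d5) ✗  (f3,d7) ✓  (f4,d4) ✗  (f4,d6) ✗  (f4,d8) ✗  (f5,d3) ✗  (f6,d2) ✗
Counterexamples (restrictor pairs failing the scope): 8.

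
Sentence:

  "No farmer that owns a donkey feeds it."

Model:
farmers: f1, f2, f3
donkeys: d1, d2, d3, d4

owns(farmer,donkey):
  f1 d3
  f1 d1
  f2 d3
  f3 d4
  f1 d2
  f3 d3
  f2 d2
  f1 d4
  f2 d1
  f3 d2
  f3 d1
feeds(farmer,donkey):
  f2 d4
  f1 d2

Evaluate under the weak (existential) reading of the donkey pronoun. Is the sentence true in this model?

False

"it" takes "a donkey" as antecedent — a donkey pronoun bound across the clause boundary.
Truth condition: for no (f,d) with owns(f,d) does feeds(f,d) hold.
Restrictor pairs — does the scope hold? (f1,d1):fails  (f1,d2):holds  (f1,d3):fails  (f1,d4):fails  (f2,d1):fails  (f2,d2):fails  (f2,d3):fails  (f3,d1):fails  (f3,d2):fails  (f3,d3):fails  (f3,d4):fails
Scope holds for 1 pair(s), so the sentence is false.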